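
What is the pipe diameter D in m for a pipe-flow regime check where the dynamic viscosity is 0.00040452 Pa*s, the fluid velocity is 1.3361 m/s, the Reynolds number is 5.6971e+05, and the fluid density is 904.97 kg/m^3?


D = Re * mu / (rho * vel)
D = 5.6971e+05 * 0.00040452 / (904.97 * 1.3361)
D = 0.19060 m


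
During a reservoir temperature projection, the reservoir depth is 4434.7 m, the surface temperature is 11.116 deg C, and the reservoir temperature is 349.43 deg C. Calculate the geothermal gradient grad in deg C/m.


grad = (T_res - T_surf) / d * 1000
grad = (349.43 - 11.116) / 4434.7 * 1000
grad = 76.28791 deg C/km
Convert: 76.28791 deg C/km * 0.001 = 0.076288 deg C/m
grad = 0.076288 deg C/m


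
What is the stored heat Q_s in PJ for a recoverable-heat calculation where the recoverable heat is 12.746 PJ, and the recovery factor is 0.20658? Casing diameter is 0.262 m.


Q_s = Q_rec / RF
Q_s = 12.746 / 0.20658
Q_s = 61.700 PJ


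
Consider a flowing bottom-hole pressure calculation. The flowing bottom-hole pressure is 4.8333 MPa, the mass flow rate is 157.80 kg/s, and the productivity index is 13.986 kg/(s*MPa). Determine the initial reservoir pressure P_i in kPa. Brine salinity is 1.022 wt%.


P_i = P_wf + mdot / PI
P_i = 4.8333 + 157.80 / 13.986
P_i = 16.11601 MPa
Convert: 16.11601 MPa * 1000.0 = 16116 kPa
P_i = 16116 kPa


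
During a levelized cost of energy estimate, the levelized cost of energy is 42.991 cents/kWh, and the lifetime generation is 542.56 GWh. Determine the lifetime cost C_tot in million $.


C_tot = LCOE / 100 * E_tot
C_tot = 42.991 / 100 * 542.56
C_tot = 233.25 million $


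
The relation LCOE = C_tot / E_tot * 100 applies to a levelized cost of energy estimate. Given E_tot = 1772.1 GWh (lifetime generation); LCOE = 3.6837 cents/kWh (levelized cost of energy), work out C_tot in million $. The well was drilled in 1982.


C_tot = LCOE / 100 * E_tot
C_tot = 3.6837 / 100 * 1772.1
C_tot = 65.279 million $


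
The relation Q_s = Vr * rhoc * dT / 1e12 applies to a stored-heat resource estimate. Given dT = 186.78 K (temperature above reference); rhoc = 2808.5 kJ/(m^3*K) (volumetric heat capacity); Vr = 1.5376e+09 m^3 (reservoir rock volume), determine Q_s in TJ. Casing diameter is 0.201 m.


Q_s = Vr * rhoc * dT / 1e12
Q_s = 1.5376e+09 * 2808.5 * 186.78 / 1e12
Q_s = 806.5813 PJ
Convert: 806.5813 PJ * 1000.0 = 8.0658e+05 TJ
Q_s = 8.0658e+05 TJ


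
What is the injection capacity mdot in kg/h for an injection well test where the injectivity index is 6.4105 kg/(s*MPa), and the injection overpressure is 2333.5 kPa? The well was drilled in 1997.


mdot = II * dP / 1000
mdot = 6.4105 * 2333.5 / 1000
mdot = 14.95890 kg/s
Convert: 14.95890 kg/s * 3600.0 = 53852 kg/h
mdot = 53852 kg/h


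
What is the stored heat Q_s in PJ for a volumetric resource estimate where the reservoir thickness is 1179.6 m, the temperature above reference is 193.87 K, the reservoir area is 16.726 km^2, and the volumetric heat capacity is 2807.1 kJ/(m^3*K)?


Step 1: Vr = A*1e6*hr = 16.726*1e6*1179.6 = 1.972999e+10 m^3
Step 2: Q_s = Vr*rhoc*dT/1e12 = 1.972999e+10*2807.1*193.87/1e12 = 10737 PJ
Q_s = 10737 PJ


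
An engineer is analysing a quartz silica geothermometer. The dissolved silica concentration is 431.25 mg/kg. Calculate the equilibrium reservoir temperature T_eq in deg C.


T_eq = 1309 / (5.19 - log10(SiO2)) - 273.15
T_eq = 1309 / (5.19 - log10(431.25)) - 273.15
T_eq = 239.12 deg C


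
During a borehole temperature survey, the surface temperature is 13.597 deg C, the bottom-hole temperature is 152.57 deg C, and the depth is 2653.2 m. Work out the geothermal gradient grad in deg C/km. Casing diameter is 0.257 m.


grad = (T_d - T_surf) / d * 1000
grad = (152.57 - 13.597) / 2653.2 * 1000
grad = 52.379 deg C/km


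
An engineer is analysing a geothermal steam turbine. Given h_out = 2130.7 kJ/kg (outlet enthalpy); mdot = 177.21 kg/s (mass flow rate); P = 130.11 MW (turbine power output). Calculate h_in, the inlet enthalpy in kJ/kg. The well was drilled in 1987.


h_in = h_out + P * 1000 / mdot
h_in = 2130.7 + 130.11 * 1000 / 177.21
h_in = 2864.9 kJ/kg


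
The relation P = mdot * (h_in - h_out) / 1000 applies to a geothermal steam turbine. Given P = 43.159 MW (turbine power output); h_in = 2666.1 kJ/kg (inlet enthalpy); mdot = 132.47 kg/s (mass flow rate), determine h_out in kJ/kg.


h_out = h_in - P * 1000 / mdot
h_out = 2666.1 - 43.159 * 1000 / 132.47
h_out = 2340.3 kJ/kg


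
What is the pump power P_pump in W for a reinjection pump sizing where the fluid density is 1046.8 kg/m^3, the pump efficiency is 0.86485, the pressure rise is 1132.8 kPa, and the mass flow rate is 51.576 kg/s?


P_pump = mdot * dP / (rho * eta)
P_pump = 51.576 * 1132.8 / (1046.8 * 0.86485)
P_pump = 64.53516 kW
Convert: 64.53516 kW * 1000.0 = 64535 W
P_pump = 64535 W


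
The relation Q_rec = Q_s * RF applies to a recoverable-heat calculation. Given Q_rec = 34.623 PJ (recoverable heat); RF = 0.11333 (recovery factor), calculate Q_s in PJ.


Q_s = Q_rec / RF
Q_s = 34.623 / 0.11333
Q_s = 305.51 PJ


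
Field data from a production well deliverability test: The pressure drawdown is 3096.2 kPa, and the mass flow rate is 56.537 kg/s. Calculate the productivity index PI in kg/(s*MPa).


PI = mdot * 1000 / dP
PI = 56.537 * 1000 / 3096.2
PI = 18.260 kg/(s*MPa)


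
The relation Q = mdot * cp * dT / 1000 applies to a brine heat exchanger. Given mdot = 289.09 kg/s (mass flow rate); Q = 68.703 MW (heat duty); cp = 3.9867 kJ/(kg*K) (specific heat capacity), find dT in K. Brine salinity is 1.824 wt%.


dT = Q * 1000 / (mdot * cp)
dT = 68.703 * 1000 / (289.09 * 3.9867)
dT = 59.611 K


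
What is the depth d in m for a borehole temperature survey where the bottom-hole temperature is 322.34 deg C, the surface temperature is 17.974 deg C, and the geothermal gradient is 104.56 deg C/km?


d = (T_d - T_surf) / grad * 1000
d = (322.34 - 17.974) / 104.56 * 1000
d = 2910.9 m


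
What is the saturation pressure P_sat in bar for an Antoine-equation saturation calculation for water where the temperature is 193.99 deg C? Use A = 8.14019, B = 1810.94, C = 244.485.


P_sat = 10^(A - B/(C + T)) / 760 * 0.101325
P_sat = 10^(8.14019 - 1810.94/(244.485 + 193.99)) / 760 * 0.101325
P_sat = 1.364601 MPa
Convert: 1.364601 MPa * 10.0 = 13.646 bar
P_sat = 13.646 bar


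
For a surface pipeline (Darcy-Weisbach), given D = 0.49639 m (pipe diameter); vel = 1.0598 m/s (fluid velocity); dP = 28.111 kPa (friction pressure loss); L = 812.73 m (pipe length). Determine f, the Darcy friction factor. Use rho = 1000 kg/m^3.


f = dP*1000 / ((L/D)*(rho*vel^2/2))
f = 28.111*1000 / ((812.73/0.49639)*(1000*1.0598^2/2))
f = 0.030573


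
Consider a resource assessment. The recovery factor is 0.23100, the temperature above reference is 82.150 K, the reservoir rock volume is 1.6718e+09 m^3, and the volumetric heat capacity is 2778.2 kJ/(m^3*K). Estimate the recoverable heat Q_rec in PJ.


Step 1: Q_s = Vr*rhoc*dT/1e12 = 1.6718e+09*2778.2*82.15/1e12 = 381.5535 PJ
Step 2: Q_rec = Q_s * RF = 381.5535 * 0.231 = 88.139 PJ
Q_rec = 88.139 PJ


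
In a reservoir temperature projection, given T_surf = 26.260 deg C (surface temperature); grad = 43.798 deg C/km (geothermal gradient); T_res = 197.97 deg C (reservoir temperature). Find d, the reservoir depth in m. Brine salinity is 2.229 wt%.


d = (T_res - T_surf) / grad * 1000
d = (197.97 - 26.260) / 43.798 * 1000
d = 3920.5 m


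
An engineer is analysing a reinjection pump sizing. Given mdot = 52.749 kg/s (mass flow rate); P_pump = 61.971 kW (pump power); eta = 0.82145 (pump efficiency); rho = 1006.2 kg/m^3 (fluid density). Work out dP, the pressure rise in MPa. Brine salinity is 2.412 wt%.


dP = P_pump * rho * eta / mdot
dP = 61.971 * 1006.2 * 0.82145 / 52.749
dP = 971.0458 kPa
Convert: 971.0458 kPa * 0.001 = 0.97105 MPa
dP = 0.97105 MPa


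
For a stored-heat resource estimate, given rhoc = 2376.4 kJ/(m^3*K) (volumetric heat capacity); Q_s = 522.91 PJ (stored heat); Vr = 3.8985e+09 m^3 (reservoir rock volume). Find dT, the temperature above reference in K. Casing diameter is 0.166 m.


dT = Q_s * 1e12 / (Vr * rhoc)
dT = 522.91 * 1e12 / (3.8985e+09 * 2376.4)
dT = 56.443 K


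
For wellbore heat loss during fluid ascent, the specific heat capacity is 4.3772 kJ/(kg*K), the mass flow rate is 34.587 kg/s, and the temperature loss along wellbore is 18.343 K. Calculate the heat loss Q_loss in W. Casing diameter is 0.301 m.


Q_loss = mdot * cp * dT
Q_loss = 34.587 * 4.3772 * 18.343
Q_loss = 2777.024 kW
Convert: 2777.024 kW * 1000.0 = 2.7770e+06 W
Q_loss = 2.7770e+06 W


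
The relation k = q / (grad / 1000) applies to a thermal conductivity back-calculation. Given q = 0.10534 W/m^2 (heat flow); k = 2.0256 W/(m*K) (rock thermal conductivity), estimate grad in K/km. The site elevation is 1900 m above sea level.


grad = q / k * 1000
grad = 0.10534 / 2.0256 * 1000
grad = 52.00434 deg C/km
Convert: 52.00434 deg C/km * 1.0 = 52.004 K/km
grad = 52.004 K/km


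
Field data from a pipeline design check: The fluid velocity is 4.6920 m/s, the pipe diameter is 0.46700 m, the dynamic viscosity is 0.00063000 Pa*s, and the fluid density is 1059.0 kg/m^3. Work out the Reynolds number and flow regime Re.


Step 1: Re = rho*vel*D/mu = 1059.0*4.692*0.467/0.00063 = 3.6832e+06
Step 2: Re = 3.6832e+06 > 4000, so flow is turbulent.
Re = 3.6832e+06 (turbulent)


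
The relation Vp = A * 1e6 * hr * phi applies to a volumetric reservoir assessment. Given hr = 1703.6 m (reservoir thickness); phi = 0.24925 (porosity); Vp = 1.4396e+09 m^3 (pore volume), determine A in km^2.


A = Vp / (1e6 * hr * phi)
A = 1.4396e+09 / (1e6 * 1703.6 * 0.24925)
A = 3.3903 km^2


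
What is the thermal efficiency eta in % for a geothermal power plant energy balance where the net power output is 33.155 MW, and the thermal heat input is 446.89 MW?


eta = W_net / Q_in * 100
eta = 33.155 / 446.89 * 100
eta = 7.4191 %


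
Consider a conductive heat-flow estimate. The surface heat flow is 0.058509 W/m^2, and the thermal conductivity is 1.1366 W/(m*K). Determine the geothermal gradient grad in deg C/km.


grad = q * 1000 / k
grad = 0.058509 * 1000 / 1.1366
grad = 51.477 deg C/km


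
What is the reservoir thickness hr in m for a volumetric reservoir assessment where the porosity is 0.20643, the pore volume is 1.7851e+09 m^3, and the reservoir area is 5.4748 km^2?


hr = Vp / (A * 1e6 * phi)
hr = 1.7851e+09 / (5.4748 * 1e6 * 0.20643)
hr = 1579.5 m


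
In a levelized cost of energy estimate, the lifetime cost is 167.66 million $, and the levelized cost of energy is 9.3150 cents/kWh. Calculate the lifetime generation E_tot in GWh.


E_tot = C_tot / LCOE * 100
E_tot = 167.66 / 9.3150 * 100
E_tot = 1799.9 GWh


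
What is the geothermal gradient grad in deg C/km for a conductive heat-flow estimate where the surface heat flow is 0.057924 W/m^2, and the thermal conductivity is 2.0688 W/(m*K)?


grad = q * 1000 / k
grad = 0.057924 * 1000 / 2.0688
grad = 27.999 deg C/km


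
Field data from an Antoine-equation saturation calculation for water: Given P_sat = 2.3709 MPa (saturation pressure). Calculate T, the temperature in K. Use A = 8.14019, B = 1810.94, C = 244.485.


T = B / (A - log10(P_sat * 760 / 0.101325)) - C
T = 1810.94 / (8.14019 - log10(2.3709 * 760 / 0.101325)) - 244.485
T = 221.0308 deg C
Convert to K: 221.0308 + 273.15 = 494.18 K
T = 494.18 K


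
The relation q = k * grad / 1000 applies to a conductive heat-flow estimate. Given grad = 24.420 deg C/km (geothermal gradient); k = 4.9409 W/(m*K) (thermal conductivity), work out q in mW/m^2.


q = k * grad / 1000
q = 4.9409 * 24.420 / 1000
q = 0.1206568 W/m^2
Convert: 0.1206568 W/m^2 * 1000.0 = 120.66 mW/m^2
q = 120.66 mW/m^2


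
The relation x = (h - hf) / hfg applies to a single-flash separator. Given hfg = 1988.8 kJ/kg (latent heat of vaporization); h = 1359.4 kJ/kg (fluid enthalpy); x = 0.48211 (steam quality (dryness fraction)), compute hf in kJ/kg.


hf = h - x * hfg
hf = 1359.4 - 0.48211 * 1988.8
hf = 400.58 kJ/kg


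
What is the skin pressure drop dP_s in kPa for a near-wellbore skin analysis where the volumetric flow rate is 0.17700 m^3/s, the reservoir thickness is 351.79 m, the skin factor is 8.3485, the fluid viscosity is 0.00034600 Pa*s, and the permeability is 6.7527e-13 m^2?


dP_s = S * q * mu / (2*pi*k*hr) / 1000
dP_s = 8.3485 * 0.17700 * 0.00034600 / (2*pi*6.7527e-13*351.79) / 1000
dP_s = 342.54 kPa


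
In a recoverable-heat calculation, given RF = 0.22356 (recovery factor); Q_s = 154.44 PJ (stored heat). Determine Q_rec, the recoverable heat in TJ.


Q_rec = Q_s * RF
Q_rec = 154.44 * 0.22356
Q_rec = 34.52661 PJ
Convert: 34.52661 PJ * 1000.0 = 34527 TJ
Q_rec = 34527 TJ


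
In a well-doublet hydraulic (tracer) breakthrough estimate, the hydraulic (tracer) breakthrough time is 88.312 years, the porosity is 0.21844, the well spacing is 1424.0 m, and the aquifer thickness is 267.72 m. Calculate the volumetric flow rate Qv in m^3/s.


Qv = pi*hr*phi*L^2 / (3*t_bt*365.25*86400)
Qv = pi*267.72*0.21844*1424.0^2 / (3*88.312*365.25*86400)
Qv = 0.044559 m^3/s


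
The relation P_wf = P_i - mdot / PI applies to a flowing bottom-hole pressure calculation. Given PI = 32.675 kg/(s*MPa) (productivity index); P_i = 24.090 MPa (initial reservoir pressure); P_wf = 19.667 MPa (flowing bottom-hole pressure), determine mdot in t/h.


mdot = (P_i - P_wf) * PI
mdot = (24.090 - 19.667) * 32.675
mdot = 144.5215 kg/s
Convert: 144.5215 kg/s * 3.6 = 520.28 t/h
mdot = 520.28 t/h


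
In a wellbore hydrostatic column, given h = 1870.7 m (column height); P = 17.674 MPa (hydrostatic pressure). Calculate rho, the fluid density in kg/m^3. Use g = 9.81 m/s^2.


rho = P * 1e6 / (g * h)
rho = 17.674 * 1e6 / (9.81 * 1870.7)
rho = 963.08 kg/m^3


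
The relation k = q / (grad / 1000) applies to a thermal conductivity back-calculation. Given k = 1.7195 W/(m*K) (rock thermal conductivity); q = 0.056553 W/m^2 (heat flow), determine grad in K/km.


grad = q / k * 1000
grad = 0.056553 / 1.7195 * 1000
grad = 32.88921 deg C/km
Convert: 32.88921 deg C/km * 1.0 = 32.889 K/km
grad = 32.889 K/km


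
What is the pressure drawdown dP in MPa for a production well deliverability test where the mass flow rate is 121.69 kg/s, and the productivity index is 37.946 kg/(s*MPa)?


dP = mdot * 1000 / PI
dP = 121.69 * 1000 / 37.946
dP = 3206.926 kPa
Convert: 3206.926 kPa * 0.001 = 3.2069 MPa
dP = 3.2069 MPa


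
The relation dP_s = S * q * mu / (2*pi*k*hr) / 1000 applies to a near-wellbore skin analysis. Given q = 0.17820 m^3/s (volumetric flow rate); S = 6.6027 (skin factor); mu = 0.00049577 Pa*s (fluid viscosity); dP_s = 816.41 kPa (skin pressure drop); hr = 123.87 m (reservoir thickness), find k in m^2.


k = S*q*mu / (2*pi*dP_s*1000*hr)
k = 6.6027*0.17820*0.00049577 / (2*pi*816.41*1000*123.87)
k = 9.1803e-13 m^2


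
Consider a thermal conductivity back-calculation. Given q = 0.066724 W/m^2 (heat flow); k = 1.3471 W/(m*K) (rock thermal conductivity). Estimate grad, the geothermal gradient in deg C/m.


grad = q / k * 1000
grad = 0.066724 / 1.3471 * 1000
grad = 49.53159 deg C/km
Convert: 49.53159 deg C/km * 0.001 = 0.049532 deg C/m
grad = 0.049532 deg C/m


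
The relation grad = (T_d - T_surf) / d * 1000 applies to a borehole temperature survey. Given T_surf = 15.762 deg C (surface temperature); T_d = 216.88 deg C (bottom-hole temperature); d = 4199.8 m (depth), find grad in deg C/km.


grad = (T_d - T_surf) / d * 1000
grad = (216.88 - 15.762) / 4199.8 * 1000
grad = 47.888 deg C/km


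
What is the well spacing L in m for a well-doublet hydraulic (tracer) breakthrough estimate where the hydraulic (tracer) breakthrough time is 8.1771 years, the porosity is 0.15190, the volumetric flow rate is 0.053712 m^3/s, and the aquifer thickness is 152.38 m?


L = sqrt(t_bt*365.25*86400*3*Qv / (pi*hr*phi))
L = sqrt(8.1771*365.25*86400*3*0.053712 / (pi*152.38*0.15190))
L = 756.19 m


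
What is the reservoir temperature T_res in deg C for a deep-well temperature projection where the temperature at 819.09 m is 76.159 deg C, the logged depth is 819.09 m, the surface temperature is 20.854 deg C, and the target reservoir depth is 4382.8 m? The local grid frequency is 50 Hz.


Step 1: grad = (T_d1 - T_surf)/d1 * 1000 = (76.159 - 20.854)/819.09 * 1000 = 67.52005 deg C/km
Step 2: T_res = T_surf + grad*d2/1000 = 20.854 + 67.52005*4382.8/1000 = 316.78 deg C
T_res = 316.78 deg C


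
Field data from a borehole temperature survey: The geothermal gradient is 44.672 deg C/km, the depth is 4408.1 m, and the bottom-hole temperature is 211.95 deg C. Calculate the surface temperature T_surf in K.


T_surf = T_d - grad * d / 1000
T_surf = 211.95 - 44.672 * 4408.1 / 1000
T_surf = 15.03136 deg C
Convert to K: 15.03136 + 273.15 = 288.18 K
T_surf = 288.18 K


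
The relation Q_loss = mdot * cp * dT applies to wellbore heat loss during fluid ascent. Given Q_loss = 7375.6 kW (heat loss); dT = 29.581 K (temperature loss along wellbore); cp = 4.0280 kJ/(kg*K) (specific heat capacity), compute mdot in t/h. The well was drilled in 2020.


mdot = Q_loss / (cp * dT)
mdot = 7375.6 / (4.0280 * 29.581)
mdot = 61.90063 kg/s
Convert: 61.90063 kg/s * 3.6 = 222.84 t/h
mdot = 222.84 t/h


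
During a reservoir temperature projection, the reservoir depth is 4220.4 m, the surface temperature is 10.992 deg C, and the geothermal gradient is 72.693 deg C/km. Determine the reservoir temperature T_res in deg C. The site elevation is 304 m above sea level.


T_res = T_surf + grad * d / 1000
T_res = 10.992 + 72.693 * 4220.4 / 1000
T_res = 317.79 deg C


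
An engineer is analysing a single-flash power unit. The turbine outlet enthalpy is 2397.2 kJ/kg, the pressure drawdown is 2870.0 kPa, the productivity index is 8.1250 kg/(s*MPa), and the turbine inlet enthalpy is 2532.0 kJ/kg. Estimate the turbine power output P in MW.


Step 1: mdot = PI * dP / 1000 = 8.125 * 2870.0 / 1000 = 23.31875 kg/s
Step 2: P = mdot*(h_in - h_out)/1000 = 23.31875*(2532.0 - 2397.2)/1000 = 3.1434 MW
P = 3.1434 MW


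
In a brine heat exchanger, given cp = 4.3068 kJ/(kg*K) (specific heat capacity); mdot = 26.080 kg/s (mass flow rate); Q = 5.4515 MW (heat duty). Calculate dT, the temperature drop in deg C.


dT = Q * 1000 / (mdot * cp)
dT = 5.4515 * 1000 / (26.080 * 4.3068)
dT = 48.53485 K
Convert (temperature difference, 1 K = 1 deg C): 48.53485 K = 48.53485 deg C
dT = 48.535 deg C


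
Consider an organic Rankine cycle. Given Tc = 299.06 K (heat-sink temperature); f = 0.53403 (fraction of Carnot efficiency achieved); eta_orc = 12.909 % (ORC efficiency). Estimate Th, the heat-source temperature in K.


Th = Tc / (1 - (eta_orc/100)/f)
Th = 299.06 / (1 - (12.909/100)/0.53403)
Th = 394.40 K


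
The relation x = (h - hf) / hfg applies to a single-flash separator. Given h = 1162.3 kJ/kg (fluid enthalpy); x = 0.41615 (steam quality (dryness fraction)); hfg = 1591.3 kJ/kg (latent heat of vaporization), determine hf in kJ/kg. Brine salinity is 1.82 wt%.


hf = h - x * hfg
hf = 1162.3 - 0.41615 * 1591.3
hf = 500.08 kJ/kg


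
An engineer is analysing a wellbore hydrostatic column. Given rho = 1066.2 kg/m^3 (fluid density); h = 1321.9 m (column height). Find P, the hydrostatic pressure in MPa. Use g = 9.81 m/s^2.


P = rho * g * h / 1e6
P = 1066.2 * 9.81 * 1321.9 / 1e6
P = 13.826 MPa


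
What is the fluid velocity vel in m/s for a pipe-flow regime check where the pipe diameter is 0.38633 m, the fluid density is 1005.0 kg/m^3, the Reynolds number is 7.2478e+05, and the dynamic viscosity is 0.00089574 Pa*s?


vel = Re * mu / (rho * D)
vel = 7.2478e+05 * 0.00089574 / (1005.0 * 0.38633)
vel = 1.6721 m/s


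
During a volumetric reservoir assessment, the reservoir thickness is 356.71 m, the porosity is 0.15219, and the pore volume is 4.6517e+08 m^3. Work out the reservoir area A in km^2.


A = Vp / (1e6 * hr * phi)
A = 4.6517e+08 / (1e6 * 356.71 * 0.15219)
A = 8.5686 km^2


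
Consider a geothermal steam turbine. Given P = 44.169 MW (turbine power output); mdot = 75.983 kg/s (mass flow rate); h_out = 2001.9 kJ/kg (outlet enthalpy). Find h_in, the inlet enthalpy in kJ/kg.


h_in = h_out + P * 1000 / mdot
h_in = 2001.9 + 44.169 * 1000 / 75.983
h_in = 2583.2 kJ/kg


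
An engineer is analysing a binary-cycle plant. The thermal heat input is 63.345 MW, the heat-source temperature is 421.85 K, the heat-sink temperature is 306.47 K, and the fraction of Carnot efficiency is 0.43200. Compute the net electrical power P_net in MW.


Step 1: eta = (1 - Tc/Th)*f = (1 - 306.47/421.85)*0.432 = 0.1181561
Step 2: P_net = eta * Q_in = 0.1181561 * 63.345 = 7.4846 MW
P_net = 7.4846 MW


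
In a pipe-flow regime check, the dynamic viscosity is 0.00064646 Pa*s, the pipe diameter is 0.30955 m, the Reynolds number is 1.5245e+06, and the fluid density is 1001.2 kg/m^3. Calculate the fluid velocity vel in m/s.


vel = Re * mu / (rho * D)
vel = 1.5245e+06 * 0.00064646 / (1001.2 * 0.30955)
vel = 3.1799 m/s


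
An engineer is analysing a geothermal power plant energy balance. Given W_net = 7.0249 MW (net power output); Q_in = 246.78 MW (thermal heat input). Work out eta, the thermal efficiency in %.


eta = W_net / Q_in * 100
eta = 7.0249 / 246.78 * 100
eta = 2.8466 %


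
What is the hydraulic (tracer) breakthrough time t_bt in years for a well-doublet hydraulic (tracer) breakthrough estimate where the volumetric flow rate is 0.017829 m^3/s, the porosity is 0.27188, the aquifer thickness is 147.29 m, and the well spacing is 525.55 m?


t_bt = pi * hr * phi * L^2 / (3 * Qv) / (365.25*86400)
t_bt = pi * 147.29 * 0.27188 * 525.55^2 / (3 * 0.017829) / (365.25*86400)
t_bt = 20.586 years


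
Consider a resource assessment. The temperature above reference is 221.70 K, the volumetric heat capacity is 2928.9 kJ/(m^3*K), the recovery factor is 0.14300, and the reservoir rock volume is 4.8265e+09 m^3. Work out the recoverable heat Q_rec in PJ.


Step 1: Q_s = Vr*rhoc*dT/1e12 = 4.8265e+09*2928.9*221.7/1e12 = 3134.026 PJ
Step 2: Q_rec = Q_s * RF = 3134.026 * 0.143 = 448.17 PJ
Q_rec = 448.17 PJ


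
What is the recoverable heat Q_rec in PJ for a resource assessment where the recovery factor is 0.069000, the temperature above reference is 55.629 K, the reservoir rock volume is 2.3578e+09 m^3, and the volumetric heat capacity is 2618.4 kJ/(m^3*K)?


Step 1: Q_s = Vr*rhoc*dT/1e12 = 2.3578e+09*2618.4*55.629/1e12 = 343.4347 PJ
Step 2: Q_rec = Q_s * RF = 343.4347 * 0.069 = 23.697 PJ
Q_rec = 23.697 PJ


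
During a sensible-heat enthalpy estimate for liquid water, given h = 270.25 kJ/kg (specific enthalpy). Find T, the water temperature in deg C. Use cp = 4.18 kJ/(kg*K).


T = h / cp
T = 270.25 / 4.18
T = 64.653 deg C


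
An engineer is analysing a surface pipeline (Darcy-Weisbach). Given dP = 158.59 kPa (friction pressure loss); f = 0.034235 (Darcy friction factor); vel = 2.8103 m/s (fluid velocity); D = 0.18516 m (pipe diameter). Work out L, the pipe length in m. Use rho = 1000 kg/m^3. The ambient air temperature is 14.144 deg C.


L = dP*1000*D / (f*rho*vel^2/2)
L = 158.59*1000*0.18516 / (0.034235*1000*2.8103^2/2)
L = 217.21 m


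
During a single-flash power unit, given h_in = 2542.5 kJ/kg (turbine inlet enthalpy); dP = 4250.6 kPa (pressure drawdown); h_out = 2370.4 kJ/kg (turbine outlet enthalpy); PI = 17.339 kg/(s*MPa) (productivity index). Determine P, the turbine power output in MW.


Step 1: mdot = PI * dP / 1000 = 17.339 * 4250.6 / 1000 = 73.70115 kg/s
Step 2: P = mdot*(h_in - h_out)/1000 = 73.70115*(2542.5 - 2370.4)/1000 = 12.684 MW
P = 12.684 MW


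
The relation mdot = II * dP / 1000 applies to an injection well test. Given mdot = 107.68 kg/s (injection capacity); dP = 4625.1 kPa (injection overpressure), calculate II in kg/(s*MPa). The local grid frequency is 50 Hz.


II = mdot * 1000 / dP
II = 107.68 * 1000 / 4625.1
II = 23.282 kg/(s*MPa)


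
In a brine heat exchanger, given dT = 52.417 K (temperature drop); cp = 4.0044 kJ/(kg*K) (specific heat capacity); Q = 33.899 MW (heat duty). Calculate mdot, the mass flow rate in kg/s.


mdot = Q * 1000 / (cp * dT)
mdot = 33.899 * 1000 / (4.0044 * 52.417)
mdot = 161.50 kg/s


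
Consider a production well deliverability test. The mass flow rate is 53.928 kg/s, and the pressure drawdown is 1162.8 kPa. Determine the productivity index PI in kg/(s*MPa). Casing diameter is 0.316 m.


PI = mdot * 1000 / dP
PI = 53.928 * 1000 / 1162.8
PI = 46.378 kg/(s*MPa)


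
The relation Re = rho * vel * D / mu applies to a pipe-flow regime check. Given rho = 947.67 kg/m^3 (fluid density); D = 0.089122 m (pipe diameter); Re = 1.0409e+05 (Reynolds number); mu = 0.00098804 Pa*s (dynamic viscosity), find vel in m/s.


vel = Re * mu / (rho * D)
vel = 1.0409e+05 * 0.00098804 / (947.67 * 0.089122)
vel = 1.2177 m/s


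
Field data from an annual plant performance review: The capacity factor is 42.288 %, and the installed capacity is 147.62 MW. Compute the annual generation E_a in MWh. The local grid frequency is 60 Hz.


E_a = CF / 100 * cap * 8760
E_a = 42.288 / 100 * 147.62 * 8760
E_a = 5.4685e+05 MWh


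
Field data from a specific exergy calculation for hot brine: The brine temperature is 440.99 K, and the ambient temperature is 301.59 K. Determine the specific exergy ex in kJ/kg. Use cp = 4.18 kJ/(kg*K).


ex = cp * ((T_b - T_0) - T_0 * ln(T_b/T_0))
ex = 4.18 * ((440.99 - 301.59) - 301.59 * ln(440.99/301.59))
ex = 103.70 kJ/kg


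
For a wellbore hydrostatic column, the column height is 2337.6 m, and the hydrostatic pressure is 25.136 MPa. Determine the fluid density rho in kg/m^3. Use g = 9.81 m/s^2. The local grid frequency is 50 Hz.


rho = P * 1e6 / (g * h)
rho = 25.136 * 1e6 / (9.81 * 2337.6)
rho = 1096.1 kg/m^3


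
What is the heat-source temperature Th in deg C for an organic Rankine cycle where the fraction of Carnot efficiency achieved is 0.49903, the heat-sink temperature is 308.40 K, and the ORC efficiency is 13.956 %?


Th = Tc / (1 - (eta_orc/100)/f)
Th = 308.40 / (1 - (13.956/100)/0.49903)
Th = 428.1327 K
Convert to deg C: 428.1327 - 273.15 = 154.98 deg C
Th = 154.98 deg C


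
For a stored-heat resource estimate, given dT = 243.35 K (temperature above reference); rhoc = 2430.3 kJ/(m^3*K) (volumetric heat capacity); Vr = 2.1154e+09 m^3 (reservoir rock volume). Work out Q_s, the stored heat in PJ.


Q_s = Vr * rhoc * dT / 1e12
Q_s = 2.1154e+09 * 2430.3 * 243.35 / 1e12
Q_s = 1251.1 PJ


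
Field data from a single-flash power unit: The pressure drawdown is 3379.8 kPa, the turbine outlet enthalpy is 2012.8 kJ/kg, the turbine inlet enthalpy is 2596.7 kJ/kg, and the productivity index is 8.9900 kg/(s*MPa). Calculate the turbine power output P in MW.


Step 1: mdot = PI * dP / 1000 = 8.99 * 3379.8 / 1000 = 30.38440 kg/s
Step 2: P = mdot*(h_in - h_out)/1000 = 30.38440*(2596.7 - 2012.8)/1000 = 17.741 MW
P = 17.741 MW


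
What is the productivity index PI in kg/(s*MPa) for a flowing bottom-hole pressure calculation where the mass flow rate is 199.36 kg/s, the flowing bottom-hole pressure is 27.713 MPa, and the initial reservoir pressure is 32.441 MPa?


PI = mdot / (P_i - P_wf)
PI = 199.36 / (32.441 - 27.713)
PI = 42.166 kg/(s*MPa)


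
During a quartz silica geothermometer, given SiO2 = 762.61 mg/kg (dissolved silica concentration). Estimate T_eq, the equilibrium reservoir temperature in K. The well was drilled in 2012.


T_eq = 1309 / (5.19 - log10(SiO2)) - 273.15
T_eq = 1309 / (5.19 - log10(762.61)) - 273.15
T_eq = 294.0821 deg C
Convert to K: 294.0821 + 273.15 = 567.23 K
T_eq = 567.23 K


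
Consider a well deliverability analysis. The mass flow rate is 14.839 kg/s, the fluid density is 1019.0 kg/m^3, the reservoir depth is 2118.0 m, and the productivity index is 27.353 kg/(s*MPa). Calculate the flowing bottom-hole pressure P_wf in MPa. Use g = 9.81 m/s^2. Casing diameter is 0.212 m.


Step 1: P_i = rho*g*h/1e6 = 1019.0*9.81*2118.0/1e6 = 21.17235 MPa
Step 2: P_wf = P_i - mdot/PI = 21.17235 - 14.839/27.353 = 20.630 MPa
P_wf = 20.630 MPa


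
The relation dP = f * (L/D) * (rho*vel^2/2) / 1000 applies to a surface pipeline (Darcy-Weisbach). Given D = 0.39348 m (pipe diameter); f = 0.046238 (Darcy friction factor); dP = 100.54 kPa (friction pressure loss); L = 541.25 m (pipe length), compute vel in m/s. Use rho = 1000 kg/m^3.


vel = sqrt(dP*1000*2*D / (f*L*rho))
vel = sqrt(100.54*1000*2*0.39348 / (0.046238*541.25*1000))
vel = 1.7781 m/s


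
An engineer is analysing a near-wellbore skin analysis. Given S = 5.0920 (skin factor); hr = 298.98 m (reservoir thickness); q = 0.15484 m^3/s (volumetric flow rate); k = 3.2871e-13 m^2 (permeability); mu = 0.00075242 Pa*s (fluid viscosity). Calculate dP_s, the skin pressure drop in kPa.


dP_s = S * q * mu / (2*pi*k*hr) / 1000
dP_s = 5.0920 * 0.15484 * 0.00075242 / (2*pi*3.2871e-13*298.98) / 1000
dP_s = 960.72 kPa


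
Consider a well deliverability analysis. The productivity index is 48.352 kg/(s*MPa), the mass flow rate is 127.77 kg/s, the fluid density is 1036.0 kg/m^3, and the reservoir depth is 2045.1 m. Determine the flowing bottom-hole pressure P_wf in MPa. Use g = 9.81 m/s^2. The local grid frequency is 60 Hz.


Step 1: P_i = rho*g*h/1e6 = 1036.0*9.81*2045.1/1e6 = 20.78468 MPa
Step 2: P_wf = P_i - mdot/PI = 20.78468 - 127.77/48.352 = 18.142 MPa
P_wf = 18.142 MPa


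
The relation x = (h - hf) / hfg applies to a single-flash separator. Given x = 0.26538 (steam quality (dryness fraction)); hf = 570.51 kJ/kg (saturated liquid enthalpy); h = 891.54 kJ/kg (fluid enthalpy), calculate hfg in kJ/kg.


hfg = (h - hf) / x
hfg = (891.54 - 570.51) / 0.26538
hfg = 1209.7 kJ/kg


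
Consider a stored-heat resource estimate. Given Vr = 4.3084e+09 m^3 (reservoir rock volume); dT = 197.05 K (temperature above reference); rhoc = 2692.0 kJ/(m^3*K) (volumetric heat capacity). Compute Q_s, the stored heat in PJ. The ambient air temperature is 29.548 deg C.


Q_s = Vr * rhoc * dT / 1e12
Q_s = 4.3084e+09 * 2692.0 * 197.05 / 1e12
Q_s = 2285.4 PJ


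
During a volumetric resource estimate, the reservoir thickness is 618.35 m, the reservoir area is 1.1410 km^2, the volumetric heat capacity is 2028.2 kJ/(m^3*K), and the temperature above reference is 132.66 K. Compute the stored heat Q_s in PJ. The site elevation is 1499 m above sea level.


Step 1: Vr = A*1e6*hr = 1.141*1e6*618.35 = 7.055374e+08 m^3
Step 2: Q_s = Vr*rhoc*dT/1e12 = 7.055374e+08*2028.2*132.66/1e12 = 189.83 PJ
Q_s = 189.83 PJ


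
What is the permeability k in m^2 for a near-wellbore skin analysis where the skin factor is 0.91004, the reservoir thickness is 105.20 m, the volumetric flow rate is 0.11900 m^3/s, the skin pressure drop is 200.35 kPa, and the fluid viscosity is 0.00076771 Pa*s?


k = S*q*mu / (2*pi*dP_s*1000*hr)
k = 0.91004*0.11900*0.00076771 / (2*pi*200.35*1000*105.20)
k = 6.2780e-13 m^2


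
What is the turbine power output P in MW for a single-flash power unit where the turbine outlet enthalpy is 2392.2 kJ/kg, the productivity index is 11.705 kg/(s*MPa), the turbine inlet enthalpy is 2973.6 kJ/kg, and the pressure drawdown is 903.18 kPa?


Step 1: mdot = PI * dP / 1000 = 11.705 * 903.18 / 1000 = 10.57172 kg/s
Step 2: P = mdot*(h_in - h_out)/1000 = 10.57172*(2973.6 - 2392.2)/1000 = 6.1464 MW
P = 6.1464 MW


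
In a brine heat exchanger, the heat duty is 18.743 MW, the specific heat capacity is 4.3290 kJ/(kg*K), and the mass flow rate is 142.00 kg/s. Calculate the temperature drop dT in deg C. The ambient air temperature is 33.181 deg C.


dT = Q * 1000 / (mdot * cp)
dT = 18.743 * 1000 / (142.00 * 4.3290)
dT = 30.49040 K
Convert (temperature difference, 1 K = 1 deg C): 30.49040 K = 30.49040 deg C
dT = 30.490 deg C


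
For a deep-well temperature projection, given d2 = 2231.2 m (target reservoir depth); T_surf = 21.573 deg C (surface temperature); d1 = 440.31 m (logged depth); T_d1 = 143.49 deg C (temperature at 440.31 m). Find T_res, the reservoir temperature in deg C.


Step 1: grad = (T_d1 - T_surf)/d1 * 1000 = (143.49 - 21.573)/440.31 * 1000 = 276.8890 deg C/km
Step 2: T_res = T_surf + grad*d2/1000 = 21.573 + 276.8890*2231.2/1000 = 639.37 deg C
T_res = 639.37 deg C


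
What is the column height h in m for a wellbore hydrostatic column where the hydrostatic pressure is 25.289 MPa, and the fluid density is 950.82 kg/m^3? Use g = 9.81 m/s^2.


h = P * 1e6 / (g * rho)
h = 25.289 * 1e6 / (9.81 * 950.82)
h = 2711.2 m


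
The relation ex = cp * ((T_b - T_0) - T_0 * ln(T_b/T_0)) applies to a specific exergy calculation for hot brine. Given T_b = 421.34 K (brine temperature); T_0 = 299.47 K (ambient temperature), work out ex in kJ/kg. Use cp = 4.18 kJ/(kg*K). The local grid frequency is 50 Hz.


ex = cp * ((T_b - T_0) - T_0 * ln(T_b/T_0))
ex = 4.18 * ((421.34 - 299.47) - 299.47 * ln(421.34/299.47))
ex = 82.025 kJ/kg


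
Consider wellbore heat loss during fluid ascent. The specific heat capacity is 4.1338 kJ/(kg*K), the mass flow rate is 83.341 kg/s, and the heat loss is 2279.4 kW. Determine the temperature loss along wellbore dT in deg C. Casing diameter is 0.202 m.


dT = Q_loss / (mdot * cp)
dT = 2279.4 / (83.341 * 4.1338)
dT = 6.616257 K
Convert (temperature difference, 1 K = 1 deg C): 6.616257 K = 6.616257 deg C
dT = 6.6163 deg C


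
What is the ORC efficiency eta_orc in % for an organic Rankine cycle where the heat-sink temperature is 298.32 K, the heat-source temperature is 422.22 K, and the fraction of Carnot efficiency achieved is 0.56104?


eta_orc = (1 - Tc/Th) * f * 100
eta_orc = (1 - 298.32/422.22) * 0.56104 * 100
eta_orc = 16.464 %


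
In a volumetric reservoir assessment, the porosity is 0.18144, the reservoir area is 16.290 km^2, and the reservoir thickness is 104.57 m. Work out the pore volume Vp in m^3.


Vp = A * 1e6 * hr * phi
Vp = 16.290 * 1e6 * 104.57 * 0.18144
Vp = 3.0907e+08 m^3


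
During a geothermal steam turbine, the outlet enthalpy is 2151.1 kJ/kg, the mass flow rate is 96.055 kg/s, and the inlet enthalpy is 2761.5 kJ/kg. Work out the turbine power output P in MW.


P = mdot * (h_in - h_out) / 1000
P = 96.055 * (2761.5 - 2151.1) / 1000
P = 58.632 MW


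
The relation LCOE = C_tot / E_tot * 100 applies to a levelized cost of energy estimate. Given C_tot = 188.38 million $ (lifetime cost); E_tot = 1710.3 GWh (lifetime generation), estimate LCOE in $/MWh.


LCOE = C_tot / E_tot * 100
LCOE = 188.38 / 1710.3 * 100
LCOE = 11.01444 cents/kWh
Convert: 11.01444 cents/kWh * 10.0 = 110.14 $/MWh
LCOE = 110.14 $/MWh


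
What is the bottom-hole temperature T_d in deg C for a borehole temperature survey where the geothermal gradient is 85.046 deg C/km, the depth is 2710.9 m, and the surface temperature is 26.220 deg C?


T_d = T_surf + grad * d / 1000
T_d = 26.220 + 85.046 * 2710.9 / 1000
T_d = 256.77 deg C


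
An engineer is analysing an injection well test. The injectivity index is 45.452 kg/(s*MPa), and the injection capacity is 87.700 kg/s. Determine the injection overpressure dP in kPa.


dP = mdot * 1000 / II
dP = 87.700 * 1000 / 45.452
dP = 1929.5 kPa


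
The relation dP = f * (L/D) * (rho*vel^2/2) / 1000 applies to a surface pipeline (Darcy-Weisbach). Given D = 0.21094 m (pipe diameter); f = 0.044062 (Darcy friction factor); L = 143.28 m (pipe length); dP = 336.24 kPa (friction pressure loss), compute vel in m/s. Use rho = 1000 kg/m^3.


vel = sqrt(dP*1000*2*D / (f*L*rho))
vel = sqrt(336.24*1000*2*0.21094 / (0.044062*143.28*1000))
vel = 4.7402 m/s


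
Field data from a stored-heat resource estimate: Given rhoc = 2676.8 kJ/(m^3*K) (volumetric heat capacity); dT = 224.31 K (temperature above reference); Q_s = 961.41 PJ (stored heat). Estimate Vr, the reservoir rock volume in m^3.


Vr = Q_s * 1e12 / (rhoc * dT)
Vr = 961.41 * 1e12 / (2676.8 * 224.31)
Vr = 1.6012e+09 m^3


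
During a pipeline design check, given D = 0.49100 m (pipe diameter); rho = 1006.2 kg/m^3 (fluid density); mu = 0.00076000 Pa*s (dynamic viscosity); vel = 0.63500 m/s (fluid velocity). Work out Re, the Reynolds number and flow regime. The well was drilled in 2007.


Step 1: Re = rho*vel*D/mu = 1006.2*0.635*0.491/0.00076 = 4.1279e+05
Step 2: Re = 4.1279e+05 > 4000, so flow is turbulent.
Re = 4.1279e+05 (turbulent)


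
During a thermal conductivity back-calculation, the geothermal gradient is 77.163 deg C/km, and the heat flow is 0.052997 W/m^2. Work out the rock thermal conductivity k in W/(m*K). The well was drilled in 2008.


k = q / (grad / 1000)
k = 0.052997 / (77.163 / 1000)
k = 0.68682 W/(m*K)


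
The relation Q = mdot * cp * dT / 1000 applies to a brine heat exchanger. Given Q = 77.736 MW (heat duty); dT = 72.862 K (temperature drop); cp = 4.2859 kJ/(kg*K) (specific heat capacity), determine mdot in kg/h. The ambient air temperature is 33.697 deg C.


mdot = Q * 1000 / (cp * dT)
mdot = 77.736 * 1000 / (4.2859 * 72.862)
mdot = 248.9310 kg/s
Convert: 248.9310 kg/s * 3600.0 = 8.9615e+05 kg/h
mdot = 8.9615e+05 kg/h


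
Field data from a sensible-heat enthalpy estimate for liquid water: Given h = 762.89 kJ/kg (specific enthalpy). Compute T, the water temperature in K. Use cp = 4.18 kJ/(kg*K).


T = h / cp
T = 762.89 / 4.18
T = 182.5096 deg C
Convert to K: 182.5096 + 273.15 = 455.66 K
T = 455.66 K


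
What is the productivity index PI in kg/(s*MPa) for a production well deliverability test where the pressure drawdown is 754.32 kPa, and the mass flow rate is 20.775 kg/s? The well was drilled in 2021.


PI = mdot * 1000 / dP
PI = 20.775 * 1000 / 754.32
PI = 27.541 kg/(s*MPa)


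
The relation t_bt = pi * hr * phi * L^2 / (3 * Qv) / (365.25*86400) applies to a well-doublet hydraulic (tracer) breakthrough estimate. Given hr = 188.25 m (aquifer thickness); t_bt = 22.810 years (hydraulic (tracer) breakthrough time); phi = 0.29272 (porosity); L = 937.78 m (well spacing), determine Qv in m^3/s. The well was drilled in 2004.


Qv = pi*hr*phi*L^2 / (3*t_bt*365.25*86400)
Qv = pi*188.25*0.29272*937.78^2 / (3*22.810*365.25*86400)
Qv = 0.070500 m^3/s


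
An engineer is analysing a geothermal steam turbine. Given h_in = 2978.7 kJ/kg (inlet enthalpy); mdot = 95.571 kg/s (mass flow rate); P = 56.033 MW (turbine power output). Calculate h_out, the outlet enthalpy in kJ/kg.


h_out = h_in - P * 1000 / mdot
h_out = 2978.7 - 56.033 * 1000 / 95.571
h_out = 2392.4 kJ/kg


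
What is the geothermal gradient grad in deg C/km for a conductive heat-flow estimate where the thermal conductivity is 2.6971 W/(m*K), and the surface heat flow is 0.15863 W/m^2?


grad = q * 1000 / k
grad = 0.15863 * 1000 / 2.6971
grad = 58.815 deg C/km


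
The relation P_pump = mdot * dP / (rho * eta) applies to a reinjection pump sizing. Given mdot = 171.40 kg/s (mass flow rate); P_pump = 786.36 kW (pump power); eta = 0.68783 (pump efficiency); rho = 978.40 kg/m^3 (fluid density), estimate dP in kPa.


dP = P_pump * rho * eta / mdot
dP = 786.36 * 978.40 * 0.68783 / 171.40
dP = 3087.5 kPa


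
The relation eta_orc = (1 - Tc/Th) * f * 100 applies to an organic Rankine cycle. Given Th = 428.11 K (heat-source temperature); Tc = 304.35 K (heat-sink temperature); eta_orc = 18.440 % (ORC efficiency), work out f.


f = (eta_orc/100) / (1 - Tc/Th)
f = (18.440/100) / (1 - 304.35/428.11)
f = 0.63788


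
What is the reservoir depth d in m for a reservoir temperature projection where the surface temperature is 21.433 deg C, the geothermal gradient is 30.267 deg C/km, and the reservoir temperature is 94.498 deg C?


d = (T_res - T_surf) / grad * 1000
d = (94.498 - 21.433) / 30.267 * 1000
d = 2414.0 m


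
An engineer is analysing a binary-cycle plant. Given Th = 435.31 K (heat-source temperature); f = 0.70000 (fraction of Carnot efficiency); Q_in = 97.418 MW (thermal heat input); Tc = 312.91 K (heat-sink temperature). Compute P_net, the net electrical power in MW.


Step 1: eta = (1 - Tc/Th)*f = (1 - 312.91/435.31)*0.7 = 0.1968253
Step 2: P_net = eta * Q_in = 0.1968253 * 97.418 = 19.174 MW
P_net = 19.174 MW
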